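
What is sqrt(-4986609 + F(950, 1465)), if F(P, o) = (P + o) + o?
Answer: I*sqrt(4982729) ≈ 2232.2*I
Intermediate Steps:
F(P, o) = P + 2*o
sqrt(-4986609 + F(950, 1465)) = sqrt(-4986609 + (950 + 2*1465)) = sqrt(-4986609 + (950 + 2930)) = sqrt(-4986609 + 3880) = sqrt(-4982729) = I*sqrt(4982729)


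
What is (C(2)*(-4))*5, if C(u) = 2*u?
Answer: -80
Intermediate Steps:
(C(2)*(-4))*5 = ((2*2)*(-4))*5 = (4*(-4))*5 = -16*5 = -80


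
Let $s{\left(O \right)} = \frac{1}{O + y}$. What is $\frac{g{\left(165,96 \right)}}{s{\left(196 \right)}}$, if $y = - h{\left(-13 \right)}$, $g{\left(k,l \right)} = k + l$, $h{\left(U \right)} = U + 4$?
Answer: $53505$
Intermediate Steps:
$h{\left(U \right)} = 4 + U$
$y = 9$ ($y = - (4 - 13) = \left(-1\right) \left(-9\right) = 9$)
$s{\left(O \right)} = \frac{1}{9 + O}$ ($s{\left(O \right)} = \frac{1}{O + 9} = \frac{1}{9 + O}$)
$\frac{g{\left(165,96 \right)}}{s{\left(196 \right)}} = \frac{165 + 96}{\frac{1}{9 + 196}} = \frac{261}{\frac{1}{205}} = 261 \frac{1}{\frac{1}{205}} = 261 \cdot 205 = 53505$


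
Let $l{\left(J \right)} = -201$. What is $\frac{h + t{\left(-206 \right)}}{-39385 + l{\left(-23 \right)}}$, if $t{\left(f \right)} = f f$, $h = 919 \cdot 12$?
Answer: $- \frac{26732}{19793} \approx -1.3506$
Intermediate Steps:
$h = 11028$
$t{\left(f \right)} = f^{2}$
$\frac{h + t{\left(-206 \right)}}{-39385 + l{\left(-23 \right)}} = \frac{11028 + \left(-206\right)^{2}}{-39385 - 201} = \frac{11028 + 42436}{-39586} = 53464 \left(- \frac{1}{39586}\right) = - \frac{26732}{19793}$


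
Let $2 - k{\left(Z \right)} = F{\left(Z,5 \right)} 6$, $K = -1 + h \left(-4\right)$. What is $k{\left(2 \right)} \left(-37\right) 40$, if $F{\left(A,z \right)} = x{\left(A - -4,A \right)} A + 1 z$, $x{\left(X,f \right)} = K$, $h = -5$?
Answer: $378880$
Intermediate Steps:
$K = 19$ ($K = -1 - -20 = -1 + 20 = 19$)
$x{\left(X,f \right)} = 19$
$F{\left(A,z \right)} = z + 19 A$ ($F{\left(A,z \right)} = 19 A + 1 z = 19 A + z = z + 19 A$)
$k{\left(Z \right)} = -28 - 114 Z$ ($k{\left(Z \right)} = 2 - \left(5 + 19 Z\right) 6 = 2 - \left(30 + 114 Z\right) = -28 - 114 Z$)
$k{\left(2 \right)} \left(-37\right) 40 = \left(-28 - 228\right) \left(-37\right) 40 = \left(-256\right) \left(-37\right) 40 = 9472 \cdot 40 = 378880$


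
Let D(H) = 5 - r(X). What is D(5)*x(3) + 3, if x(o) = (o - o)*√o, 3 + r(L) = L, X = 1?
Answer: 3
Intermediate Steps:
r(L) = -3 + L
x(o) = 0 (x(o) = 0*√o = 0)
D(H) = 7 (D(H) = 5 - (-3 + 1) = 5 - 1*(-2) = 5 + 2 = 7)
D(5)*x(3) + 3 = 7*0 + 3 = 0 + 3 = 3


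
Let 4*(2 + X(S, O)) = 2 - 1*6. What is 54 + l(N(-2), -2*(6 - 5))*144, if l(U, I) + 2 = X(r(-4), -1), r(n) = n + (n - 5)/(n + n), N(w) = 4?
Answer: -666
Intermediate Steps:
r(n) = n + (-5 + n)/(2*n) (r(n) = n + (-5 + n)/((2*n)) = n + (-5 + n)*(1/(2*n)) = n + (-5 + n)/(2*n))
X(S, O) = -3 (X(S, O) = -2 + (2 - 1*6)/4 = -2 + (2 - 6)/4 = -2 + (¼)*(-4) = -2 - 1 = -3)
l(U, I) = -5 (l(U, I) = -2 - 3 = -5)
54 + l(N(-2), -2*(6 - 5))*144 = 54 - 5*144 = 54 - 720 = -666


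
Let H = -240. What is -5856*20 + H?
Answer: -117360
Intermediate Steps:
-5856*20 + H = -5856*20 - 240 = -488*240 - 240 = -117120 - 240 = -117360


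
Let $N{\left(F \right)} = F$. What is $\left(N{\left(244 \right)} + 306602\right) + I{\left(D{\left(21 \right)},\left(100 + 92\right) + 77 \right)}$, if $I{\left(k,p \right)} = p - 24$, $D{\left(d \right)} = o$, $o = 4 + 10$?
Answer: $307091$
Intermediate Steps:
$o = 14$
$D{\left(d \right)} = 14$
$I{\left(k,p \right)} = -24 + p$ ($I{\left(k,p \right)} = p - 24 = -24 + p$)
$\left(N{\left(244 \right)} + 306602\right) + I{\left(D{\left(21 \right)},\left(100 + 92\right) + 77 \right)} = \left(244 + 306602\right) + \left(-24 + \left(\left(100 + 92\right) + 77\right)\right) = 306846 + \left(-24 + \left(192 + 77\right)\right) = 306846 + \left(-24 + 269\right) = 306846 + 245 = 307091$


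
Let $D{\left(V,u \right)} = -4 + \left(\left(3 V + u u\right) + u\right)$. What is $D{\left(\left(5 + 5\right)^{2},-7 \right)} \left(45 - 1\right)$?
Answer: $14872$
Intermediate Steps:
$D{\left(V,u \right)} = -4 + u + u^{2} + 3 V$ ($D{\left(V,u \right)} = -4 + \left(\left(3 V + u^{2}\right) + u\right) = -4 + \left(\left(u^{2} + 3 V\right) + u\right) = -4 + \left(u + u^{2} + 3 V\right) = -4 + u + u^{2} + 3 V$)
$D{\left(\left(5 + 5\right)^{2},-7 \right)} \left(45 - 1\right) = \left(-4 - 7 + \left(-7\right)^{2} + 3 \left(5 + 5\right)^{2}\right) \left(45 - 1\right) = \left(-4 - 7 + 49 + 3 \cdot 10^{2}\right) 44 = \left(-4 - 7 + 49 + 3 \cdot 100\right) 44 = \left(-4 - 7 + 49 + 300\right) 44 = 338 \cdot 44 = 14872$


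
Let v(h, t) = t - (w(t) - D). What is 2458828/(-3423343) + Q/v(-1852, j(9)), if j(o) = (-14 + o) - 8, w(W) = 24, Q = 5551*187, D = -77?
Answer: -3553837004083/390261102 ≈ -9106.3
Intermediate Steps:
Q = 1038037
j(o) = -22 + o
v(h, t) = -101 + t (v(h, t) = t - (24 - 1*(-77)) = t - (24 + 77) = t - 1*101 = t - 101 = -101 + t)
2458828/(-3423343) + Q/v(-1852, j(9)) = 2458828/(-3423343) + 1038037/(-101 + (-22 + 9)) = 2458828*(-1/3423343) + 1038037/(-101 - 13) = -2458828/3423343 + 1038037/(-114) = -2458828/3423343 + 1038037*(-1/114) = -2458828/3423343 - 1038037/114 = -3553837004083/390261102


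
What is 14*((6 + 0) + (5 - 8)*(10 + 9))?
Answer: -714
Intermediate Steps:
14*((6 + 0) + (5 - 8)*(10 + 9)) = 14*(6 - 3*19) = 14*(6 - 57) = 14*(-51) = -714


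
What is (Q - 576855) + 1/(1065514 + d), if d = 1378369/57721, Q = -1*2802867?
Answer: -207866124347356565/61503911963 ≈ -3.3797e+6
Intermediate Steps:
Q = -2802867
d = 1378369/57721 (d = 1378369*(1/57721) = 1378369/57721 ≈ 23.880)
(Q - 576855) + 1/(1065514 + d) = (-2802867 - 576855) + 1/(1065514 + 1378369/57721) = -3379722 + 1/(61503911963/57721) = -3379722 + 57721/61503911963 = -207866124347356565/61503911963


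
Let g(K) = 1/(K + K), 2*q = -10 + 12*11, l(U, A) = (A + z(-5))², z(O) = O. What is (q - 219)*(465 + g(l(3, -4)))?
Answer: -5951149/81 ≈ -73471.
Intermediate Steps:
l(U, A) = (-5 + A)² (l(U, A) = (A - 5)² = (-5 + A)²)
q = 61 (q = (-10 + 12*11)/2 = (-10 + 132)/2 = (½)*122 = 61)
g(K) = 1/(2*K)
(q - 219)*(465 + g(l(3, -4))) = (61 - 219)*(465 + 1/(2*((-5 - 4)²))) = -158*(465 + 1/(2*((-9)²))) = -158*(465 + (½)/81) = -158*(465 + (½)*(1/81)) = -158*(465 + 1/162) = -158*75331/162 = -5951149/81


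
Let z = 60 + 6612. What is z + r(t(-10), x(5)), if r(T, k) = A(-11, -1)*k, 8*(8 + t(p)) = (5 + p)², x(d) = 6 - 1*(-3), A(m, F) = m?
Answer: 6573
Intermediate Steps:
x(d) = 9 (x(d) = 6 + 3 = 9)
t(p) = -8 + (5 + p)²/8
z = 6672
r(T, k) = -11*k
z + r(t(-10), x(5)) = 6672 - 11*9 = 6672 - 99 = 6573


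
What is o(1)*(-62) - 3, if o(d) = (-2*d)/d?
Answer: 121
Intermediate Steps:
o(d) = -2
o(1)*(-62) - 3 = -2*(-62) - 3 = 124 - 3 = 121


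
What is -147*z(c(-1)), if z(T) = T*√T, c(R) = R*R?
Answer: -147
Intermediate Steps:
c(R) = R²
z(T) = T^(3/2)
-147*z(c(-1)) = -147*((-1)²)^(3/2) = -147*1^(3/2) = -147*1 = -147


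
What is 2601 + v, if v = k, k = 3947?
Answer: 6548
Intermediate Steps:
v = 3947
2601 + v = 2601 + 3947 = 6548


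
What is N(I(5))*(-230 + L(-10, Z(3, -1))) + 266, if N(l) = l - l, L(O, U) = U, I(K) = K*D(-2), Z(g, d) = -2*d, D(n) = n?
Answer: 266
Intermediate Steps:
I(K) = -2*K (I(K) = K*(-2) = -2*K)
N(l) = 0
N(I(5))*(-230 + L(-10, Z(3, -1))) + 266 = 0*(-230 - 2*(-1)) + 266 = 0*(-230 + 2) + 266 = 0*(-228) + 266 = 0 + 266 = 266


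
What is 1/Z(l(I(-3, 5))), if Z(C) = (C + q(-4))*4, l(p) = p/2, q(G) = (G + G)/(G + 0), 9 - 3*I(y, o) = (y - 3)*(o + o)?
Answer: 1/54 ≈ 0.018519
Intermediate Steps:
I(y, o) = 3 - 2*o*(-3 + y)/3 (I(y, o) = 3 - (y - 3)*(o + o)/3 = 3 - (-3 + y)*2*o/3 = 3 - 2*o*(-3 + y)/3)
q(G) = 2 (q(G) = (2*G)/G = 2)
l(p) = p/2 (l(p) = p*(1/2) = p/2)
Z(C) = 8 + 4*C (Z(C) = (C + 2)*4 = (2 + C)*4 = 8 + 4*C)
1/Z(l(I(-3, 5))) = 1/(8 + 4*((3 + 2*5 - 2/3*5*(-3))/2)) = 1/(8 + 4*((3 + 10 + 10)/2)) = 1/(8 + 4*((1/2)*23)) = 1/(8 + 4*(23/2)) = 1/(8 + 46) = 1/54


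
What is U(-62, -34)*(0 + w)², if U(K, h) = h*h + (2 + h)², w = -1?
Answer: 2180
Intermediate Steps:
U(K, h) = h² + (2 + h)²
U(-62, -34)*(0 + w)² = ((-34)² + (2 - 34)²)*(0 - 1)² = (1156 + (-32)²)*(-1)² = (1156 + 1024)*1 = 2180*1 = 2180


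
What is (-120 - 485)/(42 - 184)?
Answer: 605/142 ≈ 4.2606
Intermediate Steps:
(-120 - 485)/(42 - 184) = -605/(-142) = -605*(-1/142) = 605/142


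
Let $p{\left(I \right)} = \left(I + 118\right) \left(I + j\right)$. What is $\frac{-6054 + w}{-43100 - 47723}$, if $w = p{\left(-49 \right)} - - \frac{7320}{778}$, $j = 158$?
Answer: $- \frac{574323}{35330147} \approx -0.016256$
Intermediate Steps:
$p{\left(I \right)} = \left(118 + I\right) \left(158 + I\right)$ ($p{\left(I \right)} = \left(I + 118\right) \left(I + 158\right) = \left(118 + I\right) \left(158 + I\right)$)
$w = \frac{2929329}{389}$ ($w = \left(18644 + \left(-49\right)^{2} + 276 \left(-49\right)\right) - - \frac{7320}{778} = \left(18644 + 2401 - 13524\right) - \left(-7320\right) \frac{1}{778} = 7521 - - \frac{3660}{389} = 7521 + \frac{3660}{389} = \frac{2929329}{389} \approx 7530.4$)
$\frac{-6054 + w}{-43100 - 47723} = \frac{-6054 + \frac{2929329}{389}}{-43100 - 47723} = \frac{574323}{389 \left(-90823\right)} = \frac{574323}{389} \left(- \frac{1}{90823}\right) = - \frac{574323}{35330147}$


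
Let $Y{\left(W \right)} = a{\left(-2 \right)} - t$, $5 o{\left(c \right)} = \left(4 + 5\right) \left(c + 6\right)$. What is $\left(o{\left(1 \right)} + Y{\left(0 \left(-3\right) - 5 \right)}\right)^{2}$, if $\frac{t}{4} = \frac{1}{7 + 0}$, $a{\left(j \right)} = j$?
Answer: $\frac{123201}{1225} \approx 100.57$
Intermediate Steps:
$t = \frac{4}{7}$ ($t = \frac{4}{7 + 0} = \frac{4}{7} \approx 0.57143$)
$o{\left(c \right)} = \frac{54}{5} + \frac{9 c}{5}$ ($o{\left(c \right)} = \frac{\left(4 + 5\right) \left(c + 6\right)}{5} = \frac{9 \left(6 + c\right)}{5} = \frac{54 + 9 c}{5} = \frac{54}{5} + \frac{9 c}{5}$)
$Y{\left(W \right)} = - \frac{18}{7}$ ($Y{\left(W \right)} = -2 - \frac{4}{7} = - \frac{18}{7}$)
$\left(o{\left(1 \right)} + Y{\left(0 \left(-3\right) - 5 \right)}\right)^{2} = \left(\left(\frac{54}{5} + \frac{9}{5} \cdot 1\right) - \frac{18}{7}\right)^{2} = \left(\left(\frac{54}{5} + \frac{9}{5}\right) - \frac{18}{7}\right)^{2} = \left(\frac{63}{5} - \frac{18}{7}\right)^{2} = \left(\frac{351}{35}\right)^{2} = \frac{123201}{1225}$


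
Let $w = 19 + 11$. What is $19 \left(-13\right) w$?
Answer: $-7410$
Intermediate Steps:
$w = 30$
$19 \left(-13\right) w = 19 \left(-13\right) 30 = \left(-247\right) 30 = -7410$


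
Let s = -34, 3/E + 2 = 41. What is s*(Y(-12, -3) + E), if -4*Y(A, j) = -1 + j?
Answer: -476/13 ≈ -36.615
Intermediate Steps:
E = 1/13 (E = 3/(-2 + 41) = 3/39 = 3*(1/39) = 1/13 ≈ 0.076923)
Y(A, j) = ¼ - j/4 (Y(A, j) = -(-1 + j)/4 = ¼ - j/4)
s*(Y(-12, -3) + E) = -34*((¼ - ¼*(-3)) + 1/13) = -34*((¼ + ¾) + 1/13) = -34*(1 + 1/13) = -34*14/13 = -476/13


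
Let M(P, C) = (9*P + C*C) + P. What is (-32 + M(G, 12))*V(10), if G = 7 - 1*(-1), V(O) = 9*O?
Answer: 17280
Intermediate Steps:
G = 8 (G = 7 + 1 = 8)
M(P, C) = C² + 10*P (M(P, C) = (9*P + C²) + P = (C² + 9*P) + P = C² + 10*P)
(-32 + M(G, 12))*V(10) = (-32 + (12² + 10*8))*(9*10) = (-32 + (144 + 80))*90 = (-32 + 224)*90 = 192*90 = 17280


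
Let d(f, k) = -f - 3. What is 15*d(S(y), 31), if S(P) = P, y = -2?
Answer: -15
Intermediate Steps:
d(f, k) = -3 - f
15*d(S(y), 31) = 15*(-3 - 1*(-2)) = 15*(-3 + 2) = 15*(-1) = -15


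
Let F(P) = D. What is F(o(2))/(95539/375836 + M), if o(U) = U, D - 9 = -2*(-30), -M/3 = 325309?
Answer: -25932684/366788404433 ≈ -7.0702e-5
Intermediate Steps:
M = -975927 (M = -3*325309 = -975927)
D = 69 (D = 9 - 2*(-30) = 9 + 60 = 69)
F(P) = 69
F(o(2))/(95539/375836 + M) = 69/(95539/375836 - 975927) = 69/(-366788404433/375836) = 69*(-375836/366788404433) = -25932684/366788404433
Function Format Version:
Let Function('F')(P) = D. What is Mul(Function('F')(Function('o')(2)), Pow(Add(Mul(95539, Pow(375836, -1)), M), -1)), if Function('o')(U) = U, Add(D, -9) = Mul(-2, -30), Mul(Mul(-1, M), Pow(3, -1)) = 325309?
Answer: Rational(-25932684, 366788404433) ≈ -7.0702e-5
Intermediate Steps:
M = -975927 (M = Mul(-3, 325309) = -975927)
D = 69 (D = Add(9, Mul(-2, -30)) = Add(9, 60) = 69)
Function('F')(P) = 69
Mul(Function('F')(Function('o')(2)), Pow(Add(Mul(95539, Pow(375836, -1)), M), -1)) = Mul(69, Pow(Add(Mul(95539, Pow(375836, -1)), -975927), -1)) = Mul(69, Pow(Add(Mul(95539, Rational(1, 375836)), -975927), -1)) = Mul(69, Pow(Add(Rational(95539, 375836), -975927), -1)) = Mul(69, Pow(Rational(-366788404433, 375836), -1)) = Mul(69, Rational(-375836, 366788404433)) = Rational(-25932684, 366788404433)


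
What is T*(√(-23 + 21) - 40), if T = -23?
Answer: 920 - 23*I*√2 ≈ 920.0 - 32.527*I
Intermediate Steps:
T*(√(-23 + 21) - 40) = -23*(√(-23 + 21) - 40) = -23*(√(-2) - 40) = -23*(I*√2 - 40) = -23*(-40 + I*√2) = 920 - 23*I*√2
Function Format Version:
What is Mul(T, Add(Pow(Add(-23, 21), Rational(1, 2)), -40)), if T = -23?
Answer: Add(920, Mul(-23, I, Pow(2, Rational(1, 2)))) ≈ Add(920.00, Mul(-32.527, I))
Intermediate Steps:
Mul(T, Add(Pow(Add(-23, 21), Rational(1, 2)), -40)) = Mul(-23, Add(Pow(Add(-23, 21), Rational(1, 2)), -40)) = Mul(-23, Add(Pow(-2, Rational(1, 2)), -40)) = Mul(-23, Add(Mul(I, Pow(2, Rational(1, 2))), -40)) = Mul(-23, Add(-40, Mul(I, Pow(2, Rational(1, 2))))) = Add(920, Mul(-23, I, Pow(2, Rational(1, 2))))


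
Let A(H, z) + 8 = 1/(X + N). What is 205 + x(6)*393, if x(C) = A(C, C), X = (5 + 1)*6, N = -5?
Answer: -90716/31 ≈ -2926.3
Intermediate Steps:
X = 36 (X = 6*6 = 36)
A(H, z) = -247/31 (A(H, z) = -8 + 1/(36 - 5) = -8 + 1/31 = -247/31)
x(C) = -247/31
205 + x(6)*393 = 205 - 247/31*393 = 205 - 97071/31 = -90716/31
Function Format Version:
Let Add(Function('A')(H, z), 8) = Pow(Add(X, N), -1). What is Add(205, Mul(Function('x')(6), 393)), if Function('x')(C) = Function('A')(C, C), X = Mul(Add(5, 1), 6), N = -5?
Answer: Rational(-90716, 31) ≈ -2926.3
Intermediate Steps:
X = 36 (X = Mul(6, 6) = 36)
Function('A')(H, z) = Rational(-247, 31) (Function('A')(H, z) = Add(-8, Pow(Add(36, -5), -1)) = Add(-8, Pow(31, -1)) = Add(-8, Rational(1, 31)) = Rational(-247, 31))
Function('x')(C) = Rational(-247, 31)
Add(205, Mul(Function('x')(6), 393)) = Add(205, Mul(Rational(-247, 31), 393)) = Add(205, Rational(-97071, 31)) = Rational(-90716, 31)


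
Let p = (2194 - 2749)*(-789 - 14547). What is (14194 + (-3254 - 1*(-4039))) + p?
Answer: 8526459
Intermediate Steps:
p = 8511480 (p = -555*(-15336) = 8511480)
(14194 + (-3254 - 1*(-4039))) + p = (14194 + (-3254 - 1*(-4039))) + 8511480 = (14194 + (-3254 + 4039)) + 8511480 = (14194 + 785) + 8511480 = 14979 + 8511480 = 8526459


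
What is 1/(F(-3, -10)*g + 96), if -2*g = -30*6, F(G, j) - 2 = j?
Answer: -1/624 ≈ -0.0016026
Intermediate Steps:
F(G, j) = 2 + j
g = 90 (g = -(-15)*6 = -½*(-180) = 90)
1/(F(-3, -10)*g + 96) = 1/((2 - 10)*90 + 96) = 1/(-8*90 + 96) = 1/(-720 + 96) = 1/(-624) = -1/624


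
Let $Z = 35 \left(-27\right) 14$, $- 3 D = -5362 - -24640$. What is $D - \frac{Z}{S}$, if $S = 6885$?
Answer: $- \frac{327628}{51} \approx -6424.1$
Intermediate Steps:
$D = -6426$ ($D = - \frac{-5362 - -24640}{3} = - \frac{-5362 + 24640}{3} = \left(- \frac{1}{3}\right) 19278 = -6426$)
$Z = -13230$ ($Z = \left(-945\right) 14 = -13230$)
$D - \frac{Z}{S} = -6426 - - \frac{13230}{6885} = -6426 - \left(-13230\right) \frac{1}{6885} = -6426 - - \frac{98}{51} = -6426 + \frac{98}{51} = - \frac{327628}{51}$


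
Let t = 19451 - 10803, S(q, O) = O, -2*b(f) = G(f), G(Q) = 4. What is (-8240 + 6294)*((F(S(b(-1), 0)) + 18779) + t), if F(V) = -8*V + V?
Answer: -53372942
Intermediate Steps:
b(f) = -2 (b(f) = -1/2*4 = -2)
t = 8648
F(V) = -7*V
(-8240 + 6294)*((F(S(b(-1), 0)) + 18779) + t) = (-8240 + 6294)*((-7*0 + 18779) + 8648) = -1946*((0 + 18779) + 8648) = -1946*(18779 + 8648) = -1946*27427 = -53372942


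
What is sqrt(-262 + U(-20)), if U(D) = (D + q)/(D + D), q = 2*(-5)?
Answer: I*sqrt(1045)/2 ≈ 16.163*I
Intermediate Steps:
q = -10
U(D) = (-10 + D)/(2*D) (U(D) = (D - 10)/(D + D) = (-10 + D)/((2*D)) = (-10 + D)*(1/(2*D)) = (-10 + D)/(2*D))
sqrt(-262 + U(-20)) = sqrt(-262 + (1/2)*(-10 - 20)/(-20)) = sqrt(-262 + (1/2)*(-1/20)*(-30)) = sqrt(-262 + 3/4) = sqrt(-1045/4) = I*sqrt(1045)/2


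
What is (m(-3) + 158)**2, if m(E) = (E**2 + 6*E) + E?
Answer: 21316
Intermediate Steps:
m(E) = E**2 + 7*E
(m(-3) + 158)**2 = (-3*(7 - 3) + 158)**2 = (-3*4 + 158)**2 = (-12 + 158)**2 = 146**2 = 21316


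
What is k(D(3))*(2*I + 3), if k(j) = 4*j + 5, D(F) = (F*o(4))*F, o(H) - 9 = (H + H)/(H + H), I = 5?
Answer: 4745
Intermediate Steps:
o(H) = 10 (o(H) = 9 + (H + H)/(H + H) = 9 + (2*H)/((2*H)) = 9 + (2*H)*(1/(2*H)) = 9 + 1 = 10)
D(F) = 10*F**2 (D(F) = (F*10)*F = (10*F)*F = 10*F**2)
k(j) = 5 + 4*j
k(D(3))*(2*I + 3) = (5 + 4*(10*3**2))*(2*5 + 3) = (5 + 4*(10*9))*(10 + 3) = (5 + 4*90)*13 = (5 + 360)*13 = 365*13 = 4745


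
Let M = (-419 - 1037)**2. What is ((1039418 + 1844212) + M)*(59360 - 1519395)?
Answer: -7305381484810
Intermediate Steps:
M = 2119936 (M = (-1456)**2 = 2119936)
((1039418 + 1844212) + M)*(59360 - 1519395) = ((1039418 + 1844212) + 2119936)*(59360 - 1519395) = (2883630 + 2119936)*(-1460035) = 5003566*(-1460035) = -7305381484810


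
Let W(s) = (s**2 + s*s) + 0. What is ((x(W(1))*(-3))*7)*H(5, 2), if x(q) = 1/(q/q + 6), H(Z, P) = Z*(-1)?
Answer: 15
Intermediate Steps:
H(Z, P) = -Z
W(s) = 2*s**2 (W(s) = (s**2 + s**2) + 0 = 2*s**2 + 0 = 2*s**2)
x(q) = 1/7 (x(q) = 1/(1 + 6) = 1/7)
((x(W(1))*(-3))*7)*H(5, 2) = (((1/7)*(-3))*7)*(-1*5) = -3/7*7*(-5) = -3*(-5) = 15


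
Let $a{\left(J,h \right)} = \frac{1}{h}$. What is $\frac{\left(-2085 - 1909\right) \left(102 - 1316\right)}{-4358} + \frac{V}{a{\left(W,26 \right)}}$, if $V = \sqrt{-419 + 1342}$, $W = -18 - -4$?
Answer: $- \frac{2424358}{2179} + 26 \sqrt{923} \approx -322.7$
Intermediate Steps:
$W = -14$ ($W = -18 + 4 = -14$)
$V = \sqrt{923} \approx 30.381$
$\frac{\left(-2085 - 1909\right) \left(102 - 1316\right)}{-4358} + \frac{V}{a{\left(W,26 \right)}} = \frac{\left(-2085 - 1909\right) \left(102 - 1316\right)}{-4358} + \frac{\sqrt{923}}{\frac{1}{26}} = \left(-3994\right) \left(-1214\right) \left(- \frac{1}{4358}\right) + \sqrt{923} \frac{1}{\frac{1}{26}} = 4848716 \left(- \frac{1}{4358}\right) + \sqrt{923} \cdot 26 = - \frac{2424358}{2179} + 26 \sqrt{923}$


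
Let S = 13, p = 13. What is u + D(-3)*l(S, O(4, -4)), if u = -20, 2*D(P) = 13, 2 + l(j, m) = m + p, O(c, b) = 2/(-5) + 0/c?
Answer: 489/10 ≈ 48.900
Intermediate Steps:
O(c, b) = -⅖ (O(c, b) = 2*(-⅕) + 0 = -⅖ + 0 = -⅖)
l(j, m) = 11 + m (l(j, m) = -2 + (m + 13) = -2 + (13 + m) = 11 + m)
D(P) = 13/2 (D(P) = (½)*13 = 13/2)
u + D(-3)*l(S, O(4, -4)) = -20 + 13*(11 - ⅖)/2 = -20 + (13/2)*(53/5) = -20 + 689/10 = 489/10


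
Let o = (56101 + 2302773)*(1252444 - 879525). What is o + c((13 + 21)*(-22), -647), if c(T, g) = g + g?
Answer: 879668931912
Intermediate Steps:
c(T, g) = 2*g
o = 879668933206 (o = 2358874*372919 = 879668933206)
o + c((13 + 21)*(-22), -647) = 879668933206 + 2*(-647) = 879668933206 - 1294 = 879668931912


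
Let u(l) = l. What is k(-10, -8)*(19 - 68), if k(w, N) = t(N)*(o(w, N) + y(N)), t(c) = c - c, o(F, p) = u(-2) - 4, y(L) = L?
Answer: 0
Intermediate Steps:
o(F, p) = -6 (o(F, p) = -2 - 4 = -6)
t(c) = 0
k(w, N) = 0 (k(w, N) = 0*(-6 + N) = 0)
k(-10, -8)*(19 - 68) = 0*(19 - 68) = 0*(-49) = 0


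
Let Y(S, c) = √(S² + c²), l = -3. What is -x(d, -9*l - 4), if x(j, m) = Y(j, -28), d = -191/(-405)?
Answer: -√128632081/405 ≈ -28.004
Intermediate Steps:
d = 191/405 (d = -191*(-1/405) = 191/405 ≈ 0.47160)
x(j, m) = √(784 + j²) (x(j, m) = √(j² + (-28)²) = √(j² + 784) = √(784 + j²))
-x(d, -9*l - 4) = -√(784 + (191/405)²) = -√(784 + 36481/164025) = -√(128632081/164025) = -√128632081/405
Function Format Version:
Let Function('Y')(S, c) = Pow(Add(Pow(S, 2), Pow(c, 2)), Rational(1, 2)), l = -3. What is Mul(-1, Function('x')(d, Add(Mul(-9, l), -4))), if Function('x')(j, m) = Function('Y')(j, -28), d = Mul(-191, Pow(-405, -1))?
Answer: Mul(Rational(-1, 405), Pow(128632081, Rational(1, 2))) ≈ -28.004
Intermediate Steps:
d = Rational(191, 405) (d = Mul(-191, Rational(-1, 405)) = Rational(191, 405) ≈ 0.47160)
Function('x')(j, m) = Pow(Add(784, Pow(j, 2)), Rational(1, 2)) (Function('x')(j, m) = Pow(Add(Pow(j, 2), Pow(-28, 2)), Rational(1, 2)) = Pow(Add(Pow(j, 2), 784), Rational(1, 2)) = Pow(Add(784, Pow(j, 2)), Rational(1, 2)))
Mul(-1, Function('x')(d, Add(Mul(-9, l), -4))) = Mul(-1, Pow(Add(784, Pow(Rational(191, 405), 2)), Rational(1, 2))) = Mul(-1, Pow(Add(784, Rational(36481, 164025)), Rational(1, 2))) = Mul(-1, Pow(Rational(128632081, 164025), Rational(1, 2))) = Mul(-1, Mul(Rational(1, 405), Pow(128632081, Rational(1, 2)))) = Mul(Rational(-1, 405), Pow(128632081, Rational(1, 2)))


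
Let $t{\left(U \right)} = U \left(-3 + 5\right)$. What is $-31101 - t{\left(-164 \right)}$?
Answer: $-30773$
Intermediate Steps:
$t{\left(U \right)} = 2 U$ ($t{\left(U \right)} = U 2 = 2 U$)
$-31101 - t{\left(-164 \right)} = -31101 - 2 \left(-164\right) = -31101 - -328 = -31101 + 328 = -30773$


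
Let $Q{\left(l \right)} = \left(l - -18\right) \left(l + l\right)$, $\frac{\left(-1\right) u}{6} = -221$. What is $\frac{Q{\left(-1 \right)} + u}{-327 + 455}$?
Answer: $\frac{323}{32} \approx 10.094$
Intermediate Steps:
$u = 1326$ ($u = \left(-6\right) \left(-221\right) = 1326$)
$Q{\left(l \right)} = 2 l \left(18 + l\right)$ ($Q{\left(l \right)} = \left(l + 18\right) 2 l = \left(18 + l\right) 2 l = 2 l \left(18 + l\right)$)
$\frac{Q{\left(-1 \right)} + u}{-327 + 455} = \frac{2 \left(-1\right) \left(18 - 1\right) + 1326}{-327 + 455} = \frac{2 \left(-1\right) 17 + 1326}{128} = \left(-34 + 1326\right) \frac{1}{128} = 1292 \cdot \frac{1}{128} = \frac{323}{32}$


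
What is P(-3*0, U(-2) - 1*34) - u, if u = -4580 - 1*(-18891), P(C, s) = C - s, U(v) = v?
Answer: -14275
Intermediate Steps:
u = 14311 (u = -4580 + 18891 = 14311)
P(-3*0, U(-2) - 1*34) - u = (-3*0 - (-2 - 1*34)) - 1*14311 = (-1*0 - (-2 - 34)) - 14311 = (0 - 1*(-36)) - 14311 = (0 + 36) - 14311 = 36 - 14311 = -14275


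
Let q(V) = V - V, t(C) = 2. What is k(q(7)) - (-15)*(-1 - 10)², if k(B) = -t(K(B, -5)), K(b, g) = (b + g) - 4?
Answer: 1813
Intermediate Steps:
K(b, g) = -4 + b + g
q(V) = 0
k(B) = -2 (k(B) = -1*2 = -2)
k(q(7)) - (-15)*(-1 - 10)² = -2 - (-15)*(-1 - 10)² = -2 - (-15)*(-11)² = -2 - (-15)*121 = -2 - 1*(-1815) = -2 + 1815 = 1813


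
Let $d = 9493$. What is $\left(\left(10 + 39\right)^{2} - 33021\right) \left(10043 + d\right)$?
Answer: $-598192320$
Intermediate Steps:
$\left(\left(10 + 39\right)^{2} - 33021\right) \left(10043 + d\right) = \left(\left(10 + 39\right)^{2} - 33021\right) \left(10043 + 9493\right) = \left(49^{2} - 33021\right) 19536 = \left(2401 - 33021\right) 19536 = \left(-30620\right) 19536 = -598192320$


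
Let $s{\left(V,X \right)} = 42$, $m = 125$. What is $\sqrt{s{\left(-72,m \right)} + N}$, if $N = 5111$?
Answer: $\sqrt{5153} \approx 71.784$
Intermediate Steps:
$\sqrt{s{\left(-72,m \right)} + N} = \sqrt{42 + 5111} = \sqrt{5153}$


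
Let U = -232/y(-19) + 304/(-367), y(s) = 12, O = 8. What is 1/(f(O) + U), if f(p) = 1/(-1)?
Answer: -1101/23299 ≈ -0.047255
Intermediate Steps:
f(p) = -1
U = -22198/1101 (U = -232/12 + 304/(-367) = -232*1/12 + 304*(-1/367) = -58/3 - 304/367 = -22198/1101 ≈ -20.162)
1/(f(O) + U) = 1/(-1 - 22198/1101) = 1/(-23299/1101) = -1101/23299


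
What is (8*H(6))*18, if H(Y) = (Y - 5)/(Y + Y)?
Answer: 12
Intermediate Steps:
H(Y) = (-5 + Y)/(2*Y) (H(Y) = (-5 + Y)/((2*Y)) = (-5 + Y)*(1/(2*Y)) = (-5 + Y)/(2*Y))
(8*H(6))*18 = (8*((½)*(-5 + 6)/6))*18 = (8*((½)*(⅙)*1))*18 = (8*(1/12))*18 = (⅔)*18 = 12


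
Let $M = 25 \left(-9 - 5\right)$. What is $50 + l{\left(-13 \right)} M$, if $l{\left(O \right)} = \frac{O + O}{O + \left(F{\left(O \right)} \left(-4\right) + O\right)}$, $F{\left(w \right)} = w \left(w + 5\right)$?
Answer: $\frac{500}{17} \approx 29.412$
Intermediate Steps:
$F{\left(w \right)} = w \left(5 + w\right)$
$l{\left(O \right)} = \frac{2 O}{2 O - 4 O \left(5 + O\right)}$ ($l{\left(O \right)} = \frac{O + O}{O + \left(O \left(5 + O\right) \left(-4\right) + O\right)} = \frac{2 O}{O - \left(- O + 4 O \left(5 + O\right)\right)} = \frac{2 O}{2 O - 4 O \left(5 + O\right)}$)
$M = -350$ ($M = 25 \left(-14\right) = -350$)
$50 + l{\left(-13 \right)} M = 50 + - \frac{1}{9 + 2 \left(-13\right)} \left(-350\right) = 50 + - \frac{1}{9 - 26} \left(-350\right) = 50 + - \frac{1}{-17} \left(-350\right) = 50 + \left(-1\right) \left(- \frac{1}{17}\right) \left(-350\right) = 50 + \frac{1}{17} \left(-350\right) = 50 - \frac{350}{17} = \frac{500}{17}$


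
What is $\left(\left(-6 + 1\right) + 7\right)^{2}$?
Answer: $4$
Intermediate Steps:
$\left(\left(-6 + 1\right) + 7\right)^{2} = \left(-5 + 7\right)^{2} = 2^{2} = 4$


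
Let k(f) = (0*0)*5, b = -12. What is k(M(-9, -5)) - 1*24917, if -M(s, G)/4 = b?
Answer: -24917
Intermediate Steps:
M(s, G) = 48 (M(s, G) = -4*(-12) = 48)
k(f) = 0 (k(f) = 0*5 = 0)
k(M(-9, -5)) - 1*24917 = 0 - 1*24917 = 0 - 24917 = -24917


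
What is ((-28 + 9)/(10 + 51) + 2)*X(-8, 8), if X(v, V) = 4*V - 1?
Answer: 3193/61 ≈ 52.344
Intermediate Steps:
X(v, V) = -1 + 4*V
((-28 + 9)/(10 + 51) + 2)*X(-8, 8) = ((-28 + 9)/(10 + 51) + 2)*(-1 + 4*8) = (-19/61 + 2)*(-1 + 32) = (-19*1/61 + 2)*31 = (-19/61 + 2)*31 = (103/61)*31 = 3193/61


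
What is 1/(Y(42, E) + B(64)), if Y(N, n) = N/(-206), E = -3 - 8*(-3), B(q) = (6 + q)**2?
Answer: 103/504679 ≈ 0.00020409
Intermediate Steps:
E = 21 (E = -3 + 24 = 21)
Y(N, n) = -N/206 (Y(N, n) = N*(-1/206) = -N/206)
1/(Y(42, E) + B(64)) = 1/(-1/206*42 + (6 + 64)**2) = 1/(-21/103 + 70**2) = 1/(-21/103 + 4900) = 1/(504679/103) = 103/504679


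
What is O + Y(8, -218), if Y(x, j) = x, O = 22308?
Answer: 22316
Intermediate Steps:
O + Y(8, -218) = 22308 + 8 = 22316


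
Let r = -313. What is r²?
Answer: 97969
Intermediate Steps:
r² = (-313)² = 97969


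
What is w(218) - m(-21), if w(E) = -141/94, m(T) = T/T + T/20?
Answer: -29/20 ≈ -1.4500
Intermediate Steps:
m(T) = 1 + T/20 (m(T) = 1 + T*(1/20) = 1 + T/20)
w(E) = -3/2 (w(E) = -141*1/94 = -3/2)
w(218) - m(-21) = -3/2 - (1 + (1/20)*(-21)) = -3/2 - (1 - 21/20) = -3/2 - 1*(-1/20) = -3/2 + 1/20 = -29/20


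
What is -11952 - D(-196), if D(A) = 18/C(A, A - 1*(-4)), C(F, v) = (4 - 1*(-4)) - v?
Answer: -1195209/100 ≈ -11952.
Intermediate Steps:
C(F, v) = 8 - v (C(F, v) = (4 + 4) - v = 8 - v)
D(A) = 18/(4 - A) (D(A) = 18/(8 - (A - 1*(-4))) = 18/(8 - (A + 4)) = 18/(8 - (4 + A)) = 18/(8 + (-4 - A)) = 18/(4 - A))
-11952 - D(-196) = -11952 - (-18)/(-4 - 196) = -11952 - (-18)/(-200) = -11952 - (-18)*(-1)/200 = -11952 - 1*9/100 = -11952 - 9/100 = -1195209/100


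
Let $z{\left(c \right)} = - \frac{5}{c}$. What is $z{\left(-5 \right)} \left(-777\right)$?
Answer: $-777$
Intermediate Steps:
$z{\left(-5 \right)} \left(-777\right) = - \frac{5}{-5} \left(-777\right) = \left(-5\right) \left(- \frac{1}{5}\right) \left(-777\right) = 1 \left(-777\right) = -777$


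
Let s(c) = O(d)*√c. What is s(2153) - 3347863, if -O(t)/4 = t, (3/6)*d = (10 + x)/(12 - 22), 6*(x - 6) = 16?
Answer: -3347863 + 224*√2153/15 ≈ -3.3472e+6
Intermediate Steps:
x = 26/3 (x = 6 + (⅙)*16 = 6 + 8/3 = 26/3 ≈ 8.6667)
d = -56/15 (d = 2*((10 + 26/3)/(12 - 22)) = 2*((56/3)/(-10)) = 2*((56/3)*(-⅒)) = 2*(-28/15) = -56/15 ≈ -3.7333)
O(t) = -4*t
s(c) = 224*√c/15 (s(c) = (-4*(-56/15))*√c = 224*√c/15)
s(2153) - 3347863 = 224*√2153/15 - 3347863 = -3347863 + 224*√2153/15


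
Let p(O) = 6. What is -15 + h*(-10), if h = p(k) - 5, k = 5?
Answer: -25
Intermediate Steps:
h = 1 (h = 6 - 5 = 1)
-15 + h*(-10) = -15 + 1*(-10) = -15 - 10 = -25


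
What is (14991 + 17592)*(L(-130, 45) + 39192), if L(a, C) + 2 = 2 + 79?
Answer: 1279566993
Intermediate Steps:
L(a, C) = 79 (L(a, C) = -2 + (2 + 79) = -2 + 81 = 79)
(14991 + 17592)*(L(-130, 45) + 39192) = (14991 + 17592)*(79 + 39192) = 32583*39271 = 1279566993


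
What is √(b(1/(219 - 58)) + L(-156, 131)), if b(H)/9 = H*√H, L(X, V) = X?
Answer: √(-4043676 + 9*√161)/161 ≈ 12.49*I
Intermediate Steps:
b(H) = 9*H^(3/2) (b(H) = 9*(H*√H) = 9*H^(3/2))
√(b(1/(219 - 58)) + L(-156, 131)) = √(9*(1/(219 - 58))^(3/2) - 156) = √(9*(1/161)^(3/2) - 156) = √(9*(√161/25921) - 156) = √(9*√161/25921 - 156) = √(-156 + 9*√161/25921)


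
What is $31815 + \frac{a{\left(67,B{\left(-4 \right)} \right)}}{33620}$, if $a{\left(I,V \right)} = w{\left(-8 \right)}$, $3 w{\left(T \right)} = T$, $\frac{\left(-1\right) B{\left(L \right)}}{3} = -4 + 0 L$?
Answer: $\frac{802215223}{25215} \approx 31815.0$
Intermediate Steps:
$B{\left(L \right)} = 12$ ($B{\left(L \right)} = - 3 \left(-4 + 0 L\right) = - 3 \left(-4 + 0\right) = \left(-3\right) \left(-4\right) = 12$)
$w{\left(T \right)} = \frac{T}{3}$
$a{\left(I,V \right)} = - \frac{8}{3}$ ($a{\left(I,V \right)} = \frac{1}{3} \left(-8\right) = - \frac{8}{3}$)
$31815 + \frac{a{\left(67,B{\left(-4 \right)} \right)}}{33620} = 31815 - \frac{8}{3 \cdot 33620} = 31815 - \frac{2}{25215} = \frac{802215223}{25215}$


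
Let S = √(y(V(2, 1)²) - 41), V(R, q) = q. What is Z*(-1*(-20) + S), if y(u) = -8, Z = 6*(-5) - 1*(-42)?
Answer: 240 + 84*I ≈ 240.0 + 84.0*I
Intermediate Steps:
Z = 12 (Z = -30 + 42 = 12)
S = 7*I (S = √(-8 - 41) = √(-49) = 7*I ≈ 7.0*I)
Z*(-1*(-20) + S) = 12*(-1*(-20) + 7*I) = 12*(20 + 7*I) = 240 + 84*I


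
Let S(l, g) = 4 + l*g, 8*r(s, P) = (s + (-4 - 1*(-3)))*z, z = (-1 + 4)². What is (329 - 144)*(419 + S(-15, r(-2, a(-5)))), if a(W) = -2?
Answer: 700965/8 ≈ 87621.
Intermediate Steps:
z = 9 (z = 3² = 9)
r(s, P) = -9/8 + 9*s/8 (r(s, P) = ((s + (-4 - 1*(-3)))*9)/8 = ((s + (-4 + 3))*9)/8 = ((s - 1)*9)/8 = ((-1 + s)*9)/8 = (-9 + 9*s)/8 = -9/8 + 9*s/8)
S(l, g) = 4 + g*l
(329 - 144)*(419 + S(-15, r(-2, a(-5)))) = (329 - 144)*(419 + (4 + (-9/8 + (9/8)*(-2))*(-15))) = 185*(419 + (4 + (-9/8 - 9/4)*(-15))) = 185*(419 + (4 - 27/8*(-15))) = 185*(419 + (4 + 405/8)) = 185*(419 + 437/8) = 185*(3789/8) = 700965/8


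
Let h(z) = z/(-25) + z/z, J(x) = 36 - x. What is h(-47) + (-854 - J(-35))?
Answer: -23053/25 ≈ -922.12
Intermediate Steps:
h(z) = 1 - z/25 (h(z) = z*(-1/25) + 1 = -z/25 + 1 = 1 - z/25)
h(-47) + (-854 - J(-35)) = (1 - 1/25*(-47)) + (-854 - (36 - 1*(-35))) = (1 + 47/25) + (-854 - (36 + 35)) = 72/25 + (-854 - 1*71) = 72/25 + (-854 - 71) = 72/25 - 925 = -23053/25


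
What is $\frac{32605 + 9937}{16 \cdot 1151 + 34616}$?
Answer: $\frac{21271}{26516} \approx 0.80219$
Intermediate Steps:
$\frac{32605 + 9937}{16 \cdot 1151 + 34616} = \frac{42542}{18416 + 34616} = \frac{42542}{53032} = 42542 \cdot \frac{1}{53032} = \frac{21271}{26516}$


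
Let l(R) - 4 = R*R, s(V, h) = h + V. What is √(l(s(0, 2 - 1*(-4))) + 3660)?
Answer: 10*√37 ≈ 60.828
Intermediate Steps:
s(V, h) = V + h
l(R) = 4 + R² (l(R) = 4 + R*R = 4 + R²)
√(l(s(0, 2 - 1*(-4))) + 3660) = √((4 + (0 + (2 - 1*(-4)))²) + 3660) = √((4 + (0 + (2 + 4))²) + 3660) = √((4 + (0 + 6)²) + 3660) = √((4 + 6²) + 3660) = √((4 + 36) + 3660) = √(40 + 3660) = √3700 = 10*√37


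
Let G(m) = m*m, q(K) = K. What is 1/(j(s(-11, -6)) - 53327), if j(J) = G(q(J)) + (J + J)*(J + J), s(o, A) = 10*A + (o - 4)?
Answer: -1/25202 ≈ -3.9679e-5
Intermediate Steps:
s(o, A) = -4 + o + 10*A (s(o, A) = 10*A + (-4 + o) = -4 + o + 10*A)
G(m) = m**2
j(J) = 5*J**2 (j(J) = J**2 + (J + J)*(J + J) = J**2 + (2*J)*(2*J) = J**2 + 4*J**2 = 5*J**2)
1/(j(s(-11, -6)) - 53327) = 1/(5*(-4 - 11 + 10*(-6))**2 - 53327) = 1/(5*(-4 - 11 - 60)**2 - 53327) = 1/(5*(-75)**2 - 53327) = 1/(5*5625 - 53327) = 1/(28125 - 53327) = 1/(-25202) = -1/25202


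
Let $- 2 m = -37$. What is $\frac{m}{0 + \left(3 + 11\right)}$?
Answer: $\frac{37}{28} \approx 1.3214$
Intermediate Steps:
$m = \frac{37}{2}$ ($m = \left(- \frac{1}{2}\right) \left(-37\right) = \frac{37}{2} \approx 18.5$)
$\frac{m}{0 + \left(3 + 11\right)} = \frac{1}{0 + \left(3 + 11\right)} \frac{37}{2} = \frac{1}{0 + 14} \cdot \frac{37}{2} = \frac{1}{14} \cdot \frac{37}{2} = \frac{37}{28}$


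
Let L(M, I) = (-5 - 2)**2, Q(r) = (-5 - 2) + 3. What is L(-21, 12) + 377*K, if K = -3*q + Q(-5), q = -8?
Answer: 7589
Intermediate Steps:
Q(r) = -4 (Q(r) = -7 + 3 = -4)
K = 20 (K = -3*(-8) - 4 = 24 - 4 = 20)
L(M, I) = 49 (L(M, I) = (-7)**2 = 49)
L(-21, 12) + 377*K = 49 + 377*20 = 49 + 7540 = 7589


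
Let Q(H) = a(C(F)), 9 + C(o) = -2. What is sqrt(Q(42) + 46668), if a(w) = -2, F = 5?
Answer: sqrt(46666) ≈ 216.02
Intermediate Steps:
C(o) = -11 (C(o) = -9 - 2 = -11)
Q(H) = -2
sqrt(Q(42) + 46668) = sqrt(-2 + 46668) = sqrt(46666)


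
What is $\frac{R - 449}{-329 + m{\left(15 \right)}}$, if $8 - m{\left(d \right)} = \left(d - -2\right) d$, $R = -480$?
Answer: $\frac{929}{576} \approx 1.6128$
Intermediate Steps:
$m{\left(d \right)} = 8 - d \left(2 + d\right)$ ($m{\left(d \right)} = 8 - \left(d - -2\right) d = 8 - \left(d + 2\right) d = 8 - \left(2 + d\right) d = 8 - d \left(2 + d\right)$)
$\frac{R - 449}{-329 + m{\left(15 \right)}} = \frac{-480 - 449}{-329 - 247} = - \frac{929}{-329 - 247} = - \frac{929}{-576} = \left(-929\right) \left(- \frac{1}{576}\right) = \frac{929}{576}$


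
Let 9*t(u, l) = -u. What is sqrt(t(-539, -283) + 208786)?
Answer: sqrt(1879613)/3 ≈ 457.00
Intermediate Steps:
t(u, l) = -u/9 (t(u, l) = (-u)/9 = -u/9)
sqrt(t(-539, -283) + 208786) = sqrt(-1/9*(-539) + 208786) = sqrt(539/9 + 208786) = sqrt(1879613/9) = sqrt(1879613)/3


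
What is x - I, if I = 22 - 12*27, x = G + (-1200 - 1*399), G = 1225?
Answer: -72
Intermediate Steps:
x = -374 (x = 1225 + (-1200 - 1*399) = 1225 + (-1200 - 399) = 1225 - 1599 = -374)
I = -302 (I = 22 - 324 = -302)
x - I = -374 - 1*(-302) = -374 + 302 = -72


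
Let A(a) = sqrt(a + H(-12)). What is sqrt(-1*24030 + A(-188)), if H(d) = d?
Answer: sqrt(-24030 + 10*I*sqrt(2)) ≈ 0.0456 + 155.02*I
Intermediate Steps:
A(a) = sqrt(-12 + a) (A(a) = sqrt(a - 12) = sqrt(-12 + a))
sqrt(-1*24030 + A(-188)) = sqrt(-1*24030 + sqrt(-12 - 188)) = sqrt(-24030 + sqrt(-200)) = sqrt(-24030 + 10*I*sqrt(2))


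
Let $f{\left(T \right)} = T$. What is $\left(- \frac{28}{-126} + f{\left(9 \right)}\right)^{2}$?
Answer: $\frac{6889}{81} \approx 85.049$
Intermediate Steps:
$\left(- \frac{28}{-126} + f{\left(9 \right)}\right)^{2} = \left(- \frac{28}{-126} + 9\right)^{2} = \left(\left(-28\right) \left(- \frac{1}{126}\right) + 9\right)^{2} = \left(\frac{2}{9} + 9\right)^{2} = \left(\frac{83}{9}\right)^{2} = \frac{6889}{81}$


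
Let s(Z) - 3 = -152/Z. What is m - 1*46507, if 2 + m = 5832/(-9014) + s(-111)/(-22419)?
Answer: -521638717998206/11215710063 ≈ -46510.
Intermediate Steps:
s(Z) = 3 - 152/Z
m = -29690098265/11215710063 (m = -2 + (5832/(-9014) + (3 - 152/(-111))/(-22419)) = -2 + (5832*(-1/9014) + (3 - 152*(-1/111))*(-1/22419)) = -2 + (-2916/4507 + (3 + 152/111)*(-1/22419)) = -2 + (-2916/4507 + (485/111)*(-1/22419)) = -2 + (-2916/4507 - 485/2488509) = -2 - 7258678139/11215710063 = -29690098265/11215710063 ≈ -2.6472)
m - 1*46507 = -29690098265/11215710063 - 1*46507 = -29690098265/11215710063 - 46507 = -521638717998206/11215710063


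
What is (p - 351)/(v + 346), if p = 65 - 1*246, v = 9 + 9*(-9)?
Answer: -266/137 ≈ -1.9416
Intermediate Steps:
v = -72 (v = 9 - 81 = -72)
p = -181 (p = 65 - 246 = -181)
(p - 351)/(v + 346) = (-181 - 351)/(-72 + 346) = -532/274 = -532*1/274 = -266/137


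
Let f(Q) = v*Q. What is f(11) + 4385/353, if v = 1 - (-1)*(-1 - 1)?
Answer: 502/353 ≈ 1.4221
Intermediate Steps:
v = -1 (v = 1 - (-1)*(-2) = 1 - 1*2 = 1 - 2 = -1)
f(Q) = -Q
f(11) + 4385/353 = -1*11 + 4385/353 = -11 + 4385*(1/353) = -11 + 4385/353 = 502/353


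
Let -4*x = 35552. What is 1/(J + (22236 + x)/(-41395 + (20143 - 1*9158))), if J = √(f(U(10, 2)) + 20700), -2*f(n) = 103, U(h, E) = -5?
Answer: 202956340/9547447971873 + 231192025*√82594/9547447971873 ≈ 0.0069805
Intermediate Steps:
x = -8888 (x = -¼*35552 = -8888)
f(n) = -103/2 (f(n) = -½*103 = -103/2)
J = √82594/2 (J = √(-103/2 + 20700) = √(41297/2) = √82594/2 ≈ 143.70)
1/(J + (22236 + x)/(-41395 + (20143 - 1*9158))) = 1/(√82594/2 + (22236 - 8888)/(-41395 + (20143 - 1*9158))) = 1/(√82594/2 + 13348/(-41395 + (20143 - 9158))) = 1/(√82594/2 + 13348/(-41395 + 10985)) = 1/(√82594/2 + 13348/(-30410)) = 1/(√82594/2 + 13348*(-1/30410)) = 1/(√82594/2 - 6674/15205) = 1/(-6674/15205 + √82594/2)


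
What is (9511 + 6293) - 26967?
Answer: -11163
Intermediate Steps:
(9511 + 6293) - 26967 = 15804 - 26967 = -11163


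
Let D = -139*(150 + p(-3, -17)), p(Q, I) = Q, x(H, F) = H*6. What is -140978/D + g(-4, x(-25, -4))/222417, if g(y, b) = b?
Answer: 3483648764/504960729 ≈ 6.8988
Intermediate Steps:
x(H, F) = 6*H
D = -20433 (D = -139*(150 - 3) = -139*147 = -20433)
-140978/D + g(-4, x(-25, -4))/222417 = -140978/(-20433) + (6*(-25))/222417 = -140978*(-1/20433) - 150*1/222417 = 140978/20433 - 50/74139 = 3483648764/504960729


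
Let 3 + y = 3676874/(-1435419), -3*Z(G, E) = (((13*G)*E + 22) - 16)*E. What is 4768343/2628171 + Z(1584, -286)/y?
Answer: 2670963962872755577/26457797457 ≈ 1.0095e+8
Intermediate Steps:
Z(G, E) = -E*(6 + 13*E*G)/3 (Z(G, E) = -(((13*G)*E + 22) - 16)*E/3 = -((13*E*G + 22) - 16)*E/3 = -((22 + 13*E*G) - 16)*E/3 = -(6 + 13*E*G)*E/3 = -E*(6 + 13*E*G)/3)
y = -7983131/1435419 (y = -3 + 3676874/(-1435419) = -3 + 3676874*(-1/1435419) = -3 - 3676874/1435419 = -7983131/1435419 ≈ -5.5615)
4768343/2628171 + Z(1584, -286)/y = 4768343/2628171 + (-⅓*(-286)*(6 + 13*(-286)*1584))/(-7983131/1435419) = 4768343*(1/2628171) - ⅓*(-286)*(6 - 5889312)*(-1435419/7983131) = 4768343/2628171 - ⅓*(-286)*(-5889306)*(-1435419/7983131) = 4768343/2628171 - 561447172*(-1435419/7983131) = 4768343/2628171 + 1016282393676/10067 = 2670963962872755577/26457797457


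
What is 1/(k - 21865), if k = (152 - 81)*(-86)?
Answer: -1/27971 ≈ -3.5751e-5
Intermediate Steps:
k = -6106 (k = 71*(-86) = -6106)
1/(k - 21865) = 1/(-6106 - 21865) = 1/(-27971) = -1/27971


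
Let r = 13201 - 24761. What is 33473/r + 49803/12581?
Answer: 9094051/8555080 ≈ 1.0630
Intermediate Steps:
r = -11560
33473/r + 49803/12581 = 33473/(-11560) + 49803/12581 = 33473*(-1/11560) + 49803*(1/12581) = -1969/680 + 49803/12581 = 9094051/8555080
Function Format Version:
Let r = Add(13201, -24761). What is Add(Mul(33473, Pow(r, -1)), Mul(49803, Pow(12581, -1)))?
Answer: Rational(9094051, 8555080) ≈ 1.0630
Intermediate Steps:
r = -11560
Add(Mul(33473, Pow(r, -1)), Mul(49803, Pow(12581, -1))) = Add(Mul(33473, Pow(-11560, -1)), Mul(49803, Pow(12581, -1))) = Add(Mul(33473, Rational(-1, 11560)), Mul(49803, Rational(1, 12581))) = Add(Rational(-1969, 680), Rational(49803, 12581)) = Rational(9094051, 8555080)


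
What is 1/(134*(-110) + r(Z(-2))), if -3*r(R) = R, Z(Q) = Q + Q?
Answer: -3/44216 ≈ -6.7849e-5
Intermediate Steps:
Z(Q) = 2*Q
r(R) = -R/3
1/(134*(-110) + r(Z(-2))) = 1/(134*(-110) - 2*(-2)/3) = 1/(-14740 - ⅓*(-4)) = 1/(-14740 + 4/3) = 1/(-44216/3) = -3/44216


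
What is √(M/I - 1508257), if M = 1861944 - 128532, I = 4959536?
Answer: 7*I*√11829905871499465/619942 ≈ 1228.1*I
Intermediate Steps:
M = 1733412
√(M/I - 1508257) = √(1733412/4959536 - 1508257) = √(1733412*(1/4959536) - 1508257) = √(433353/1239884 - 1508257) = √(-1870063288835/1239884) = 7*I*√11829905871499465/619942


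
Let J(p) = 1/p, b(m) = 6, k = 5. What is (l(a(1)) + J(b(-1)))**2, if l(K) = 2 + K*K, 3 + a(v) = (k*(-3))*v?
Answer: 3829849/36 ≈ 1.0638e+5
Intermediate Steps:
a(v) = -3 - 15*v (a(v) = -3 + (5*(-3))*v = -3 - 15*v)
l(K) = 2 + K**2
(l(a(1)) + J(b(-1)))**2 = ((2 + (-3 - 15*1)**2) + 1/6)**2 = ((2 + (-3 - 15)**2) + 1/6)**2 = ((2 + (-18)**2) + 1/6)**2 = ((2 + 324) + 1/6)**2 = (326 + 1/6)**2 = (1957/6)**2 = 3829849/36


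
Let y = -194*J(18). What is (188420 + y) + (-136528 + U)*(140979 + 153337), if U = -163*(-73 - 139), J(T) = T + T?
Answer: -30011809716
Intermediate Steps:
J(T) = 2*T
U = 34556 (U = -163*(-212) = -1*(-34556) = 34556)
y = -6984 (y = -388*18 = -194*36 = -6984)
(188420 + y) + (-136528 + U)*(140979 + 153337) = (188420 - 6984) + (-136528 + 34556)*(140979 + 153337) = 181436 - 101972*294316 = 181436 - 30011991152 = -30011809716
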